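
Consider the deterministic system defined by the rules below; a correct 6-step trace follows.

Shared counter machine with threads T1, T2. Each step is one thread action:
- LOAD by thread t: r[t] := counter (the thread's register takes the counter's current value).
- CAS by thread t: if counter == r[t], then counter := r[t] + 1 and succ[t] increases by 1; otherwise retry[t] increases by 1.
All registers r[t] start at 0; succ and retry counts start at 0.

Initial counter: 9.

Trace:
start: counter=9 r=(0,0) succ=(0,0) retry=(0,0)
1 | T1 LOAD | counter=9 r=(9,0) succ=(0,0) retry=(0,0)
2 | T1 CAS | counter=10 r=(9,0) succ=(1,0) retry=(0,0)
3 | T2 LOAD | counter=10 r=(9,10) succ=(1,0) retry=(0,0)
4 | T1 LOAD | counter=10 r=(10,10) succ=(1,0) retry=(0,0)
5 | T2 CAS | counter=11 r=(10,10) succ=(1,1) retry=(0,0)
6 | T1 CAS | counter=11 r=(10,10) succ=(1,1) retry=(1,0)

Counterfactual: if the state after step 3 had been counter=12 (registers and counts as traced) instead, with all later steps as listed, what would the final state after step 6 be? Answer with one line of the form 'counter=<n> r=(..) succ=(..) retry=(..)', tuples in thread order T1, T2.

state after step 3 := counter=12 r=(9,10) succ=(1,0) retry=(0,0)
4 | T1 LOAD | counter=12 r=(12,10) succ=(1,0) retry=(0,0)
5 | T2 CAS | counter=12 r=(12,10) succ=(1,0) retry=(0,1)
6 | T1 CAS | counter=13 r=(12,10) succ=(2,0) retry=(0,1)

counter=13 r=(12,10) succ=(2,0) retry=(0,1)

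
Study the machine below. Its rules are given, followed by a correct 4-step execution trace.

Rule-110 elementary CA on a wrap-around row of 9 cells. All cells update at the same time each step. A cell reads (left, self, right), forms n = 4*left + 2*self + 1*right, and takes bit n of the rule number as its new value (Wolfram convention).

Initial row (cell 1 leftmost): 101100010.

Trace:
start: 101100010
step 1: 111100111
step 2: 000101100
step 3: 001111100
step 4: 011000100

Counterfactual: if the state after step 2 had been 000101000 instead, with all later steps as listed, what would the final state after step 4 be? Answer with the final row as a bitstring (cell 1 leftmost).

011001000

state after step 2 := 000101000
step 3: 001111000
step 4: 011001000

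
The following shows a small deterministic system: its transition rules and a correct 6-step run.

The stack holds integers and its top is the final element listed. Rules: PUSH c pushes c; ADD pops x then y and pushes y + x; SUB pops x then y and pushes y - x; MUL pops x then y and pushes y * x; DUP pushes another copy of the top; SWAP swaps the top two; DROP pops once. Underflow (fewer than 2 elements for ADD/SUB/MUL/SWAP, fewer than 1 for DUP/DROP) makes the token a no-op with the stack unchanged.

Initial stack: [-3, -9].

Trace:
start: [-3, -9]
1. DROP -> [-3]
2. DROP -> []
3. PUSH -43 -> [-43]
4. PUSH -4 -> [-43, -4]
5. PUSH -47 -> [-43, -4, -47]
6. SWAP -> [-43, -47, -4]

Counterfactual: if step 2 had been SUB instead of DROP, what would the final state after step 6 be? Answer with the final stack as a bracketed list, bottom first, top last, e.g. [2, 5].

(re-executing from step 2 with the substitution; state before step 2: [-3])
2. SUB -> [-3]
3. PUSH -43 -> [-3, -43]
4. PUSH -4 -> [-3, -43, -4]
5. PUSH -47 -> [-3, -43, -4, -47]
6. SWAP -> [-3, -43, -47, -4]

[-3, -43, -47, -4]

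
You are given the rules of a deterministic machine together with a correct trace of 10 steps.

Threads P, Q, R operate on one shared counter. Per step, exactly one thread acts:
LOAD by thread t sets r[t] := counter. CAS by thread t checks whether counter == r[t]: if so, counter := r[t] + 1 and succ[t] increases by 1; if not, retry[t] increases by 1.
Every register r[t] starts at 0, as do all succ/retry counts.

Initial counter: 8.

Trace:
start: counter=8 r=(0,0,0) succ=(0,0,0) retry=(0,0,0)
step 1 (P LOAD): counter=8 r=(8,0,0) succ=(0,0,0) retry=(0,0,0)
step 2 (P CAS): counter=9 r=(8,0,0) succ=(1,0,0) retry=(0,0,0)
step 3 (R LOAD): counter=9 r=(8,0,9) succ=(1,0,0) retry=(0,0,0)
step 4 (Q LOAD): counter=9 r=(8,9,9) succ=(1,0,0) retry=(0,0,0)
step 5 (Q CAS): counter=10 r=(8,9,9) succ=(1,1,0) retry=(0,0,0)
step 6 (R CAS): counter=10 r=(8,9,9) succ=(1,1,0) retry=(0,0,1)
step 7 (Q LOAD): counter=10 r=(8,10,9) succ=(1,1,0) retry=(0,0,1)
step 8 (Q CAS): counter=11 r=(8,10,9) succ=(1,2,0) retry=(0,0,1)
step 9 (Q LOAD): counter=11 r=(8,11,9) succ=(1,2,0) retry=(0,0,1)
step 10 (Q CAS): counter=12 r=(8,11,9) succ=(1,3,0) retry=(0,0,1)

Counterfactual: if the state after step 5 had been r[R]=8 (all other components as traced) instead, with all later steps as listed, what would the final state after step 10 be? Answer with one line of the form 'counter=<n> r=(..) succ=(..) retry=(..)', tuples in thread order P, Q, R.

counter=12 r=(8,11,8) succ=(1,3,0) retry=(0,0,1)

state after step 5 := counter=10 r=(8,9,8) succ=(1,1,0) retry=(0,0,0)
step 6 (R CAS): counter=10 r=(8,9,8) succ=(1,1,0) retry=(0,0,1)
step 7 (Q LOAD): counter=10 r=(8,10,8) succ=(1,1,0) retry=(0,0,1)
step 8 (Q CAS): counter=11 r=(8,10,8) succ=(1,2,0) retry=(0,0,1)
step 9 (Q LOAD): counter=11 r=(8,11,8) succ=(1,2,0) retry=(0,0,1)
step 10 (Q CAS): counter=12 r=(8,11,8) succ=(1,3,0) retry=(0,0,1)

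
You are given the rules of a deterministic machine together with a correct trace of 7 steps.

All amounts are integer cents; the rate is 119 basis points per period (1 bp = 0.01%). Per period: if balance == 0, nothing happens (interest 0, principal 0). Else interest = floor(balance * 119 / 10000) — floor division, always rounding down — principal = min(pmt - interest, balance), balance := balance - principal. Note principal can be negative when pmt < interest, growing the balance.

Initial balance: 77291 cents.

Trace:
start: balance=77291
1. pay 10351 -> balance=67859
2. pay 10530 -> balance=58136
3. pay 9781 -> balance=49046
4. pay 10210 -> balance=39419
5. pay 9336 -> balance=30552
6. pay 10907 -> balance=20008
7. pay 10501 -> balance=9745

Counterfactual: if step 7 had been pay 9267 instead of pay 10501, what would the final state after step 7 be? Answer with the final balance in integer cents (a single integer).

(re-executing from step 7 with the substitution; state before step 7: balance=20008)
7. pay 9267 -> balance=10979

10979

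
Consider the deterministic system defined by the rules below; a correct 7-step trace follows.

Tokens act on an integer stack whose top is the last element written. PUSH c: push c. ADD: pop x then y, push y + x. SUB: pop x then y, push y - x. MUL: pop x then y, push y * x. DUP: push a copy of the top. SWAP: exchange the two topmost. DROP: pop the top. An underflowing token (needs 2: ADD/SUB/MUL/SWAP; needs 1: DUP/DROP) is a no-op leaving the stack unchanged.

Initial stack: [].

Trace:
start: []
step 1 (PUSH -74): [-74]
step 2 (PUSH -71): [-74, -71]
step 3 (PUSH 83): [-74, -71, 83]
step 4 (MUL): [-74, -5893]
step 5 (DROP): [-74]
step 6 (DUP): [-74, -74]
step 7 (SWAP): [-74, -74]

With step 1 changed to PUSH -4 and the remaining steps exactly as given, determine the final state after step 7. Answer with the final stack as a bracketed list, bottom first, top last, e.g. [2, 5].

[-4, -4]

(re-executing from step 1 with the substitution; state before step 1: [])
step 1 (PUSH -4): [-4]
step 2 (PUSH -71): [-4, -71]
step 3 (PUSH 83): [-4, -71, 83]
step 4 (MUL): [-4, -5893]
step 5 (DROP): [-4]
step 6 (DUP): [-4, -4]
step 7 (SWAP): [-4, -4]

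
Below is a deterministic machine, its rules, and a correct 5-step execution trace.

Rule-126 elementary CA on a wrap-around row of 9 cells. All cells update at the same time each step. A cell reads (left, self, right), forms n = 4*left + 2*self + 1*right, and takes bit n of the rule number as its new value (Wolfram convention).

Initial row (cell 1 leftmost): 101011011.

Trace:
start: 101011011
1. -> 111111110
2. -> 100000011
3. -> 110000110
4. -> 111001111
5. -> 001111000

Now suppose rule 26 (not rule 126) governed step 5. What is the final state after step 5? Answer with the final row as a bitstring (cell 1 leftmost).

(re-executing step 5 under rule 26; state before step 5: 111001111)
5. -> 000111000

000111000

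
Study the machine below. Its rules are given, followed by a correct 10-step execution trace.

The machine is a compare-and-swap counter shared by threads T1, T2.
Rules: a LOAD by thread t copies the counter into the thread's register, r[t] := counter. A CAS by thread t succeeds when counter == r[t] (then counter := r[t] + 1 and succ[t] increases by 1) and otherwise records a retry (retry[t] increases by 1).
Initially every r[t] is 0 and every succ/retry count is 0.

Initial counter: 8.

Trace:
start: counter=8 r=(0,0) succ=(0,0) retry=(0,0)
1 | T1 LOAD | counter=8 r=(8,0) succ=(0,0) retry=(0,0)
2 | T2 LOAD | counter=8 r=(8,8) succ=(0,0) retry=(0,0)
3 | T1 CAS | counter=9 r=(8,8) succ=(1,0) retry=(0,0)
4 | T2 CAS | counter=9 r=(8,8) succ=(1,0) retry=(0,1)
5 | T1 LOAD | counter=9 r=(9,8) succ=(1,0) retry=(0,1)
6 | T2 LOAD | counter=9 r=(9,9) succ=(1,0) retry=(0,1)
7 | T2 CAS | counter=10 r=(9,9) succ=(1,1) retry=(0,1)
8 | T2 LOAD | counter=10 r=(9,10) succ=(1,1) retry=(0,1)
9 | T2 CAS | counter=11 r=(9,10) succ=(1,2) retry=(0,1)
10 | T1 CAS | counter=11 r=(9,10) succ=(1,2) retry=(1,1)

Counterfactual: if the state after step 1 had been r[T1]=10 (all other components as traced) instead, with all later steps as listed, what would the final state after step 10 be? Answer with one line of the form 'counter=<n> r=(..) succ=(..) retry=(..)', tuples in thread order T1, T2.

counter=11 r=(9,10) succ=(0,3) retry=(2,0)

state after step 1 := counter=8 r=(10,0) succ=(0,0) retry=(0,0)
2 | T2 LOAD | counter=8 r=(10,8) succ=(0,0) retry=(0,0)
3 | T1 CAS | counter=8 r=(10,8) succ=(0,0) retry=(1,0)
4 | T2 CAS | counter=9 r=(10,8) succ=(0,1) retry=(1,0)
5 | T1 LOAD | counter=9 r=(9,8) succ=(0,1) retry=(1,0)
6 | T2 LOAD | counter=9 r=(9,9) succ=(0,1) retry=(1,0)
7 | T2 CAS | counter=10 r=(9,9) succ=(0,2) retry=(1,0)
8 | T2 LOAD | counter=10 r=(9,10) succ=(0,2) retry=(1,0)
9 | T2 CAS | counter=11 r=(9,10) succ=(0,3) retry=(1,0)
10 | T1 CAS | counter=11 r=(9,10) succ=(0,3) retry=(2,0)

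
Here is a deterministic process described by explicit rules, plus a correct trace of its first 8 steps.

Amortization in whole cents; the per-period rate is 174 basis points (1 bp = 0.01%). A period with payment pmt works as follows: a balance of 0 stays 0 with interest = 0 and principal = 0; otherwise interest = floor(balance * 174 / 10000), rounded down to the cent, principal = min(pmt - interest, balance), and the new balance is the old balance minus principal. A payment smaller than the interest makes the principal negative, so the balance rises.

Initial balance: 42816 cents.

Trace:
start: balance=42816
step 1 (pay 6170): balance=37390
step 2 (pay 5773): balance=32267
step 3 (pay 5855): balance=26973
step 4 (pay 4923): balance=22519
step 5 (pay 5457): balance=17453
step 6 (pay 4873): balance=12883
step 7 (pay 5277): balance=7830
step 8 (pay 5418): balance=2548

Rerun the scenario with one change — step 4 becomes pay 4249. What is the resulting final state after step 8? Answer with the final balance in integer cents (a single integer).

(re-executing from step 4 with the substitution; state before step 4: balance=26973)
step 4 (pay 4249): balance=23193
step 5 (pay 5457): balance=18139
step 6 (pay 4873): balance=13581
step 7 (pay 5277): balance=8540
step 8 (pay 5418): balance=3270

3270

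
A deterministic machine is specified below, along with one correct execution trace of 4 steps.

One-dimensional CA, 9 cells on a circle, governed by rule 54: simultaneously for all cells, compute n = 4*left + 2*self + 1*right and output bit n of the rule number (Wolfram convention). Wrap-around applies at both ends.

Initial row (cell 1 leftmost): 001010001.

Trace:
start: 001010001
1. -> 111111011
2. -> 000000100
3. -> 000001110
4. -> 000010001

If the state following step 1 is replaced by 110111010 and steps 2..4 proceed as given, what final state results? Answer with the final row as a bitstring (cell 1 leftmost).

000011101

state after step 1 := 110111010
2. -> 001000111
3. -> 111101000
4. -> 000011101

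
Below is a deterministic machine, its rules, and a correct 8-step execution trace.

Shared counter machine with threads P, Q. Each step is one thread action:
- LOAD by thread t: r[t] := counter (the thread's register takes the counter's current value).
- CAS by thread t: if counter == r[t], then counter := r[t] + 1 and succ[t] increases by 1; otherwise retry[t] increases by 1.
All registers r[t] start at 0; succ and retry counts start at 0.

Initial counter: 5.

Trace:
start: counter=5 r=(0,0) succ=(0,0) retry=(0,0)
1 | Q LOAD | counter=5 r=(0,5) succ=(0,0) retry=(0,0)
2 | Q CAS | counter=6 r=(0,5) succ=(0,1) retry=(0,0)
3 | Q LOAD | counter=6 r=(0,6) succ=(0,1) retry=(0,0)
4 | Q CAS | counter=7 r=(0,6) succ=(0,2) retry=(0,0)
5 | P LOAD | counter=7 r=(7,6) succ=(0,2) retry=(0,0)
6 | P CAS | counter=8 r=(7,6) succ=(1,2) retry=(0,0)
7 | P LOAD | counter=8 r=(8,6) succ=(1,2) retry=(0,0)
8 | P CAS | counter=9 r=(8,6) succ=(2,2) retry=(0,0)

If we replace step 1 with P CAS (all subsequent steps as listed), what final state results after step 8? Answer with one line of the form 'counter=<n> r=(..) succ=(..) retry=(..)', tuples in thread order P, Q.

(re-executing from step 1 with the substitution; state before step 1: counter=5 r=(0,0) succ=(0,0) retry=(0,0))
1 | P CAS | counter=5 r=(0,0) succ=(0,0) retry=(1,0)
2 | Q CAS | counter=5 r=(0,0) succ=(0,0) retry=(1,1)
3 | Q LOAD | counter=5 r=(0,5) succ=(0,0) retry=(1,1)
4 | Q CAS | counter=6 r=(0,5) succ=(0,1) retry=(1,1)
5 | P LOAD | counter=6 r=(6,5) succ=(0,1) retry=(1,1)
6 | P CAS | counter=7 r=(6,5) succ=(1,1) retry=(1,1)
7 | P LOAD | counter=7 r=(7,5) succ=(1,1) retry=(1,1)
8 | P CAS | counter=8 r=(7,5) succ=(2,1) retry=(1,1)

counter=8 r=(7,5) succ=(2,1) retry=(1,1)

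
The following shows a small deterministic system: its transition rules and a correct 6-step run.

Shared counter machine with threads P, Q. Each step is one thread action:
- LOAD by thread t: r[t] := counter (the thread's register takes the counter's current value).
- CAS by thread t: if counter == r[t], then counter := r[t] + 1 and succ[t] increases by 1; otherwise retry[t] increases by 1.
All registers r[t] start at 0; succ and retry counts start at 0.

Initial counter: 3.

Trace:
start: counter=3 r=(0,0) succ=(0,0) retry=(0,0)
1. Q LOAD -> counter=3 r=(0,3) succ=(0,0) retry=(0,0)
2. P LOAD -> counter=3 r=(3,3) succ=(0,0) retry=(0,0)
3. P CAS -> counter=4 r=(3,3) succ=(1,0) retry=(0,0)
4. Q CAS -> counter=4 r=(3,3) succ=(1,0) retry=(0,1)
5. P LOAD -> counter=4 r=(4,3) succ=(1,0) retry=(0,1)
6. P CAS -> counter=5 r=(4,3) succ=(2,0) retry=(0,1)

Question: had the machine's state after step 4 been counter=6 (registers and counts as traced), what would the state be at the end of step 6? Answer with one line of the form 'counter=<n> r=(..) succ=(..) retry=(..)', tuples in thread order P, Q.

counter=7 r=(6,3) succ=(2,0) retry=(0,1)

state after step 4 := counter=6 r=(3,3) succ=(1,0) retry=(0,1)
5. P LOAD -> counter=6 r=(6,3) succ=(1,0) retry=(0,1)
6. P CAS -> counter=7 r=(6,3) succ=(2,0) retry=(0,1)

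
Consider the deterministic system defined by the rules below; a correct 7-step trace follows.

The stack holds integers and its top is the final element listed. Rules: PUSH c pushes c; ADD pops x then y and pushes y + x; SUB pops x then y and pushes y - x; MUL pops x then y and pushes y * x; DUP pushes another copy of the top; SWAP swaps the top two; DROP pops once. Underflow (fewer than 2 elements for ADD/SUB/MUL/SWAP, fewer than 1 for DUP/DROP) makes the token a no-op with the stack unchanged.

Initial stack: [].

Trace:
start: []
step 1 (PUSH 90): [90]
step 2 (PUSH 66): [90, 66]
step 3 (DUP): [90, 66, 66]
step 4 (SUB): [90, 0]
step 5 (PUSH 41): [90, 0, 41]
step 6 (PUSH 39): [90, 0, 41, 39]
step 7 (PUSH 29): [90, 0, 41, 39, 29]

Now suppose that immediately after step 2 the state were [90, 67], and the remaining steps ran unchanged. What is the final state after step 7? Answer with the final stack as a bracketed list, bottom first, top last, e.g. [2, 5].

state after step 2 := [90, 67]
step 3 (DUP): [90, 67, 67]
step 4 (SUB): [90, 0]
step 5 (PUSH 41): [90, 0, 41]
step 6 (PUSH 39): [90, 0, 41, 39]
step 7 (PUSH 29): [90, 0, 41, 39, 29]

[90, 0, 41, 39, 29]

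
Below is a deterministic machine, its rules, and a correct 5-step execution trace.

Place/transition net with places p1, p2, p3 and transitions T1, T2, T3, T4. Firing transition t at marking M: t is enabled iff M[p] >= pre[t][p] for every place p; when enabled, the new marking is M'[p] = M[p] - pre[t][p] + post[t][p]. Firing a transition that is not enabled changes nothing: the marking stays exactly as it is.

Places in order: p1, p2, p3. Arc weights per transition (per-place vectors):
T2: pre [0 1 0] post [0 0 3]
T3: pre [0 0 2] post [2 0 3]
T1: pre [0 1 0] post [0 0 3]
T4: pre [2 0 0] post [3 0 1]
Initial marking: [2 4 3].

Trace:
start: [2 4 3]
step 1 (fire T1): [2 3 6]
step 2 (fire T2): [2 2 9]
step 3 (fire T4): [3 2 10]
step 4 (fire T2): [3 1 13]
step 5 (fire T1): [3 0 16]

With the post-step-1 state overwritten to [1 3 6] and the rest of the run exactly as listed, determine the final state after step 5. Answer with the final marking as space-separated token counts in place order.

state after step 1 := [1 3 6]
step 2 (fire T2): [1 2 9]
step 3 (fire T4): [1 2 9]
step 4 (fire T2): [1 1 12]
step 5 (fire T1): [1 0 15]

1 0 15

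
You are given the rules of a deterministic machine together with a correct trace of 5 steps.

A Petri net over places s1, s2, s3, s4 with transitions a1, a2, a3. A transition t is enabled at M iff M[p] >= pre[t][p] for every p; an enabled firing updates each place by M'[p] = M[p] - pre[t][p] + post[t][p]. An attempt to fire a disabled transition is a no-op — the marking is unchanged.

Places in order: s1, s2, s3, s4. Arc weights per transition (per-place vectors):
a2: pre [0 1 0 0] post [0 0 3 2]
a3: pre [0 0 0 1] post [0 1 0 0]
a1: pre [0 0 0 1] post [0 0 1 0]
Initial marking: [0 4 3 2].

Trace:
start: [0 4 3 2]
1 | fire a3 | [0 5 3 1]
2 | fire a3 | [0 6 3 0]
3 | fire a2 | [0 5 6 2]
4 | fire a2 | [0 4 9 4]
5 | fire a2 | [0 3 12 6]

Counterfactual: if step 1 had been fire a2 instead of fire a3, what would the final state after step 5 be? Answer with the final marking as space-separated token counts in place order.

0 1 15 9

(re-executing from step 1 with the substitution; state before step 1: [0 4 3 2])
1 | fire a2 | [0 3 6 4]
2 | fire a3 | [0 4 6 3]
3 | fire a2 | [0 3 9 5]
4 | fire a2 | [0 2 12 7]
5 | fire a2 | [0 1 15 9]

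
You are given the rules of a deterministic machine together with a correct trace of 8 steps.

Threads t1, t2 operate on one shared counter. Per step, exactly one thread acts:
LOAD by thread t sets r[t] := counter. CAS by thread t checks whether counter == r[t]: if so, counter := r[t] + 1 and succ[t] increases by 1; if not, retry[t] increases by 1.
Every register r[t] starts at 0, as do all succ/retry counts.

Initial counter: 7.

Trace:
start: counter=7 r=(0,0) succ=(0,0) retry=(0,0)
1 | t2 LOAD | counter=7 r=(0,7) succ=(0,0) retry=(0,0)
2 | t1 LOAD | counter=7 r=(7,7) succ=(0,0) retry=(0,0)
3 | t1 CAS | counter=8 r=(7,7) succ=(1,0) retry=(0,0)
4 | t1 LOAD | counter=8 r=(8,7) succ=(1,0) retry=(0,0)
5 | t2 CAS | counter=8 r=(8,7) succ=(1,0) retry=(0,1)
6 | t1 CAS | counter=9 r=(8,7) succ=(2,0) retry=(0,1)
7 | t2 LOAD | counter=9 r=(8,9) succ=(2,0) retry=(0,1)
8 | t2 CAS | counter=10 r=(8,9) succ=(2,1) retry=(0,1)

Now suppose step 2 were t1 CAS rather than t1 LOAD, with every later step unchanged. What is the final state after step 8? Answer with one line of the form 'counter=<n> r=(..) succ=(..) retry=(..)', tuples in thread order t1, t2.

counter=9 r=(7,8) succ=(0,2) retry=(3,0)

(re-executing from step 2 with the substitution; state before step 2: counter=7 r=(0,7) succ=(0,0) retry=(0,0))
2 | t1 CAS | counter=7 r=(0,7) succ=(0,0) retry=(1,0)
3 | t1 CAS | counter=7 r=(0,7) succ=(0,0) retry=(2,0)
4 | t1 LOAD | counter=7 r=(7,7) succ=(0,0) retry=(2,0)
5 | t2 CAS | counter=8 r=(7,7) succ=(0,1) retry=(2,0)
6 | t1 CAS | counter=8 r=(7,7) succ=(0,1) retry=(3,0)
7 | t2 LOAD | counter=8 r=(7,8) succ=(0,1) retry=(3,0)
8 | t2 CAS | counter=9 r=(7,8) succ=(0,2) retry=(3,0)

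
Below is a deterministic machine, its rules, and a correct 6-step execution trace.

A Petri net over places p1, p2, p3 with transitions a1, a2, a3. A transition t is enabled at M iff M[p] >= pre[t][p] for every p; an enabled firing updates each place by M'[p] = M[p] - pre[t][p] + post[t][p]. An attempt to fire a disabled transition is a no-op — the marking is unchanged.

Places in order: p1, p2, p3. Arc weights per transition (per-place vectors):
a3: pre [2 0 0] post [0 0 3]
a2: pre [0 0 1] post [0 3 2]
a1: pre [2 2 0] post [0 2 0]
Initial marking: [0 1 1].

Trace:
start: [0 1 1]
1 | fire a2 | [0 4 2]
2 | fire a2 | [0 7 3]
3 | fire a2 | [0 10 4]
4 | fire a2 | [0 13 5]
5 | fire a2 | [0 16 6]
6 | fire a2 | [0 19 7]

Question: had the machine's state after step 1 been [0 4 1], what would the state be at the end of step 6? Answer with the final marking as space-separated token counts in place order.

state after step 1 := [0 4 1]
2 | fire a2 | [0 7 2]
3 | fire a2 | [0 10 3]
4 | fire a2 | [0 13 4]
5 | fire a2 | [0 16 5]
6 | fire a2 | [0 19 6]

0 19 6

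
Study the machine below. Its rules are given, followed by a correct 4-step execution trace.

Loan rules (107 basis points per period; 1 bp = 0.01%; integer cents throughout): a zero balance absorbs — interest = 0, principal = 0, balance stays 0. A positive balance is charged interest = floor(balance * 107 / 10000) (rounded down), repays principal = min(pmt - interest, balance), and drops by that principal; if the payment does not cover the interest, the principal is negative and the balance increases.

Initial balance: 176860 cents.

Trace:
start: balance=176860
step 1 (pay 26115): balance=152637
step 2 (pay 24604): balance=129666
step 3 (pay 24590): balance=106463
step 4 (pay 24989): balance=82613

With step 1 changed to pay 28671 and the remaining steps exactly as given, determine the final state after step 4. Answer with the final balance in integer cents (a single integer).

79973

(re-executing from step 1 with the substitution; state before step 1: balance=176860)
step 1 (pay 28671): balance=150081
step 2 (pay 24604): balance=127082
step 3 (pay 24590): balance=103851
step 4 (pay 24989): balance=79973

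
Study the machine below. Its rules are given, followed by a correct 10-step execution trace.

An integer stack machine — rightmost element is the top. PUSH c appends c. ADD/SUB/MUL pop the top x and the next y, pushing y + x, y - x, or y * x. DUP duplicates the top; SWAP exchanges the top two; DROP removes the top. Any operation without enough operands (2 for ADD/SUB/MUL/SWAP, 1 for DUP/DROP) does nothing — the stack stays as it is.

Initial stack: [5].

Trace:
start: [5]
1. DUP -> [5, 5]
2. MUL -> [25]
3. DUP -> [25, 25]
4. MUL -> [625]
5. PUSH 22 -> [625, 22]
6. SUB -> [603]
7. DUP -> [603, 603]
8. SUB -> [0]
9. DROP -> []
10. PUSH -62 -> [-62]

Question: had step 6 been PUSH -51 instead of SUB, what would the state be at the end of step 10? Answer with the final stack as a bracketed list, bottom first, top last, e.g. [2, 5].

[625, 22, -62]

(re-executing from step 6 with the substitution; state before step 6: [625, 22])
6. PUSH -51 -> [625, 22, -51]
7. DUP -> [625, 22, -51, -51]
8. SUB -> [625, 22, 0]
9. DROP -> [625, 22]
10. PUSH -62 -> [625, 22, -62]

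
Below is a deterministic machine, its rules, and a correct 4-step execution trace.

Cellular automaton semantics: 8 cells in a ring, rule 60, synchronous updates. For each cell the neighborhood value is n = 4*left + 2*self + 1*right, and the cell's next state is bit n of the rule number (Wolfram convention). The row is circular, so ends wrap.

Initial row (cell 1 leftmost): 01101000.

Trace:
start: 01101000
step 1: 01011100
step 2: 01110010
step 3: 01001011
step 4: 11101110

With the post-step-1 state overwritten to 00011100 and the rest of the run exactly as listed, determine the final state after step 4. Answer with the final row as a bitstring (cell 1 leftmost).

state after step 1 := 00011100
step 2: 00010010
step 3: 00011011
step 4: 10010110

10010110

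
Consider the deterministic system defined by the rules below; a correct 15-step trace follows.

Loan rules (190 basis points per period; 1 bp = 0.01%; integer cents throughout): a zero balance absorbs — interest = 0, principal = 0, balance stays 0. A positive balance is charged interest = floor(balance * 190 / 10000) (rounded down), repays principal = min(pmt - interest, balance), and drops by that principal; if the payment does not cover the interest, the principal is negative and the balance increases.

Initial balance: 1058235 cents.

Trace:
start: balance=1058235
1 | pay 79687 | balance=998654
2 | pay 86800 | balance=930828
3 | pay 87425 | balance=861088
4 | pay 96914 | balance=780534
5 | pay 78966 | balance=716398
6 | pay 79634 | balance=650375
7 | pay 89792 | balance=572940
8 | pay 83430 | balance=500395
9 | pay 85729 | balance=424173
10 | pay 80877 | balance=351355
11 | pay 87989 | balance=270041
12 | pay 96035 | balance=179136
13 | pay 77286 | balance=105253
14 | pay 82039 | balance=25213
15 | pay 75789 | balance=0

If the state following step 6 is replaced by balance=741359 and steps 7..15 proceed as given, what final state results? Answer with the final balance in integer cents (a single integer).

57681

state after step 6 := balance=741359
7 | pay 89792 | balance=665652
8 | pay 83430 | balance=594869
9 | pay 85729 | balance=520442
10 | pay 80877 | balance=449453
11 | pay 87989 | balance=370003
12 | pay 96035 | balance=280998
13 | pay 77286 | balance=209050
14 | pay 82039 | balance=130982
15 | pay 75789 | balance=57681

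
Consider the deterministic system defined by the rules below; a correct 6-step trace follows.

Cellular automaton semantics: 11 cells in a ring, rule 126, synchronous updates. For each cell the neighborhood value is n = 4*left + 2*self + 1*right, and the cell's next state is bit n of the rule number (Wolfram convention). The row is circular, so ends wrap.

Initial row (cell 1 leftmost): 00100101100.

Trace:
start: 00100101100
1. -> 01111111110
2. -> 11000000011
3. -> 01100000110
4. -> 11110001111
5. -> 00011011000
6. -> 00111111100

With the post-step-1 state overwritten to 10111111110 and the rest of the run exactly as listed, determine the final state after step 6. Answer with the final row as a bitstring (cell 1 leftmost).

01111001111

state after step 1 := 10111111110
2. -> 11100000011
3. -> 00110000110
4. -> 01111001111
5. -> 11001111001
6. -> 01111001111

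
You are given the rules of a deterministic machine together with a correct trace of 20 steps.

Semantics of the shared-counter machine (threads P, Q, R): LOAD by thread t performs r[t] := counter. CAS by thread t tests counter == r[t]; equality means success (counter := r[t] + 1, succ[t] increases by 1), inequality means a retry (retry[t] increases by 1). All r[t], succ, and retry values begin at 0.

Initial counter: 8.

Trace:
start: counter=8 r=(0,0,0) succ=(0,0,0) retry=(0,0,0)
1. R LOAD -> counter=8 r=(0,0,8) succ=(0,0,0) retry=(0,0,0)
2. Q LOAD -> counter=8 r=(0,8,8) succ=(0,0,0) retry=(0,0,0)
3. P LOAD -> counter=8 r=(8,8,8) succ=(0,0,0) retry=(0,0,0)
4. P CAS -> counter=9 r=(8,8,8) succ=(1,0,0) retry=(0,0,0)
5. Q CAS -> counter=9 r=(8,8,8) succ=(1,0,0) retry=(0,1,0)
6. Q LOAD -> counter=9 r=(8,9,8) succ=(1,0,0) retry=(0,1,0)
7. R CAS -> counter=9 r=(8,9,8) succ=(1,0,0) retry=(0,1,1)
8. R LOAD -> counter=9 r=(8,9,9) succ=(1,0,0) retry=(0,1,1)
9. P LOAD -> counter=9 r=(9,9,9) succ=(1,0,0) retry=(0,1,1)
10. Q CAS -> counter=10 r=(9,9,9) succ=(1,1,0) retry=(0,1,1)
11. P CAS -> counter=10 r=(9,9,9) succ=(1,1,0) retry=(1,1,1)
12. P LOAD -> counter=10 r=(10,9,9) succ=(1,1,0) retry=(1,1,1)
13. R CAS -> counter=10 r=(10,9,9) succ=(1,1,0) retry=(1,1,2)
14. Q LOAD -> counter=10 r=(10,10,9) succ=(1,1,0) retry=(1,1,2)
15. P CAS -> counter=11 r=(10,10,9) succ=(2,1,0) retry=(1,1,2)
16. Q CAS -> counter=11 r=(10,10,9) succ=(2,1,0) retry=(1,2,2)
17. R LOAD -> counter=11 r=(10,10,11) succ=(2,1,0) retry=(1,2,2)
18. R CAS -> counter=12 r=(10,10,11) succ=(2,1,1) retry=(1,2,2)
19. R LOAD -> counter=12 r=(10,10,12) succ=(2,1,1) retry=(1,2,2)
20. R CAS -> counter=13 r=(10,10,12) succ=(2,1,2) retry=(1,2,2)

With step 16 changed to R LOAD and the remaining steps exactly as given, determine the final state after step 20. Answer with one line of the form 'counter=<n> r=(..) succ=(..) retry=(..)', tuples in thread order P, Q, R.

counter=13 r=(10,10,12) succ=(2,1,2) retry=(1,1,2)

(re-executing from step 16 with the substitution; state before step 16: counter=11 r=(10,10,9) succ=(2,1,0) retry=(1,1,2))
16. R LOAD -> counter=11 r=(10,10,11) succ=(2,1,0) retry=(1,1,2)
17. R LOAD -> counter=11 r=(10,10,11) succ=(2,1,0) retry=(1,1,2)
18. R CAS -> counter=12 r=(10,10,11) succ=(2,1,1) retry=(1,1,2)
19. R LOAD -> counter=12 r=(10,10,12) succ=(2,1,1) retry=(1,1,2)
20. R CAS -> counter=13 r=(10,10,12) succ=(2,1,2) retry=(1,1,2)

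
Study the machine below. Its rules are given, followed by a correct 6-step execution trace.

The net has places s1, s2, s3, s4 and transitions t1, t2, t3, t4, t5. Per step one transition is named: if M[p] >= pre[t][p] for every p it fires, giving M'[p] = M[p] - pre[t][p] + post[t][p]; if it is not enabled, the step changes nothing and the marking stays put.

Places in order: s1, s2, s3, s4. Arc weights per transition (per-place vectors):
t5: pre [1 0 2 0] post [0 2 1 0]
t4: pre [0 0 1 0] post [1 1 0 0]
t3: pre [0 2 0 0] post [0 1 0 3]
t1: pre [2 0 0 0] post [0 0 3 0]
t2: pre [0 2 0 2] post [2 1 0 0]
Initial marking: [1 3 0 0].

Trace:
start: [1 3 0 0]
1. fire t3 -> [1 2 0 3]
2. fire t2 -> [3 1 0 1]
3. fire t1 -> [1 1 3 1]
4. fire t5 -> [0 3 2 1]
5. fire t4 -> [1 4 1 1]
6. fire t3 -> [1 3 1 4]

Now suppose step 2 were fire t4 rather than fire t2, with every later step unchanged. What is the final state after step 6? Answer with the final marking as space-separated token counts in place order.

1 1 0 6

(re-executing from step 2 with the substitution; state before step 2: [1 2 0 3])
2. fire t4 -> [1 2 0 3]
3. fire t1 -> [1 2 0 3]
4. fire t5 -> [1 2 0 3]
5. fire t4 -> [1 2 0 3]
6. fire t3 -> [1 1 0 6]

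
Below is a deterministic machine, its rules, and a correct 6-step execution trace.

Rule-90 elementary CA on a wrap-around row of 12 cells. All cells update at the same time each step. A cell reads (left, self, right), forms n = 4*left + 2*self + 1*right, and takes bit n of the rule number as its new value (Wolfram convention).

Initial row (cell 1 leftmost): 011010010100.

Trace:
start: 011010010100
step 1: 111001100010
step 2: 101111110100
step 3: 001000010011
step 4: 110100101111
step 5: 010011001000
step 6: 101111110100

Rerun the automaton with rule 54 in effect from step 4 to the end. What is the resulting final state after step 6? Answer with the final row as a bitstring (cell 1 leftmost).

(re-executing steps 4..6 under rule 54; state before step 4: 001000010011)
step 4: 111100111100
step 5: 000011000011
step 6: 100100100100

100100100100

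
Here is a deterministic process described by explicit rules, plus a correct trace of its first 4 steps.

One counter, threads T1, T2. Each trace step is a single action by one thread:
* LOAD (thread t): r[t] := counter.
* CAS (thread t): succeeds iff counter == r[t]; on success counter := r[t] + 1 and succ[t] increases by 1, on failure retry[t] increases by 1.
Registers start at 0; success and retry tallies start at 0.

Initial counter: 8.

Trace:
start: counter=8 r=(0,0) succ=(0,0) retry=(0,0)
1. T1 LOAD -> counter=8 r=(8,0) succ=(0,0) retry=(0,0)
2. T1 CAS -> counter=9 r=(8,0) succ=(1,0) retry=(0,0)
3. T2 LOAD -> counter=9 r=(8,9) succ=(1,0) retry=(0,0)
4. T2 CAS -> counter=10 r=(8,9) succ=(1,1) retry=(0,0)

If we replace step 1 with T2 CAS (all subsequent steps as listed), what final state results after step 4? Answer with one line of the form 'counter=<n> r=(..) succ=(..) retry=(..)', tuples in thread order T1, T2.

counter=9 r=(0,8) succ=(0,1) retry=(1,1)

(re-executing from step 1 with the substitution; state before step 1: counter=8 r=(0,0) succ=(0,0) retry=(0,0))
1. T2 CAS -> counter=8 r=(0,0) succ=(0,0) retry=(0,1)
2. T1 CAS -> counter=8 r=(0,0) succ=(0,0) retry=(1,1)
3. T2 LOAD -> counter=8 r=(0,8) succ=(0,0) retry=(1,1)
4. T2 CAS -> counter=9 r=(0,8) succ=(0,1) retry=(1,1)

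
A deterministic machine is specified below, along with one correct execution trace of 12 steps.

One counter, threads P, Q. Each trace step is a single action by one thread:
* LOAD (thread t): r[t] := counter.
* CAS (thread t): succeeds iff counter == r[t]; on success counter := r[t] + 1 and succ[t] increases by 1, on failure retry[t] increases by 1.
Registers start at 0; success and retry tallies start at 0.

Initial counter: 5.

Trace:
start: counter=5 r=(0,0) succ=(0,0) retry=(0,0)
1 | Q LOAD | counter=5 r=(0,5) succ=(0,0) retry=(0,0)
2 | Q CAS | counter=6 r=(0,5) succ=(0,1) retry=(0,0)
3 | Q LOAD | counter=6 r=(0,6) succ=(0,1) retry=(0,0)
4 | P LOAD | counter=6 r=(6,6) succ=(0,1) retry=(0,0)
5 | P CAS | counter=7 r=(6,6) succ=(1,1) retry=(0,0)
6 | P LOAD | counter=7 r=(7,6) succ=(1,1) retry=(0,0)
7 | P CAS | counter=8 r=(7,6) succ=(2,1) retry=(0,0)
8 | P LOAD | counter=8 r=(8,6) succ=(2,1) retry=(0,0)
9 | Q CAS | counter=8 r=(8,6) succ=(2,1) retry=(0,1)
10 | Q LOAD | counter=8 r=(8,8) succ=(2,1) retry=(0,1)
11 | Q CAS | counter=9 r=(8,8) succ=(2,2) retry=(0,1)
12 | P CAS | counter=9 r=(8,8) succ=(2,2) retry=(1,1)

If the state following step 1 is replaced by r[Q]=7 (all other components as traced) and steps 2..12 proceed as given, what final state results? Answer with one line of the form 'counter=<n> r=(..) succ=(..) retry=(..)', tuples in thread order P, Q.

state after step 1 := counter=5 r=(0,7) succ=(0,0) retry=(0,0)
2 | Q CAS | counter=5 r=(0,7) succ=(0,0) retry=(0,1)
3 | Q LOAD | counter=5 r=(0,5) succ=(0,0) retry=(0,1)
4 | P LOAD | counter=5 r=(5,5) succ=(0,0) retry=(0,1)
5 | P CAS | counter=6 r=(5,5) succ=(1,0) retry=(0,1)
6 | P LOAD | counter=6 r=(6,5) succ=(1,0) retry=(0,1)
7 | P CAS | counter=7 r=(6,5) succ=(2,0) retry=(0,1)
8 | P LOAD | counter=7 r=(7,5) succ=(2,0) retry=(0,1)
9 | Q CAS | counter=7 r=(7,5) succ=(2,0) retry=(0,2)
10 | Q LOAD | counter=7 r=(7,7) succ=(2,0) retry=(0,2)
11 | Q CAS | counter=8 r=(7,7) succ=(2,1) retry=(0,2)
12 | P CAS | counter=8 r=(7,7) succ=(2,1) retry=(1,2)

counter=8 r=(7,7) succ=(2,1) retry=(1,2)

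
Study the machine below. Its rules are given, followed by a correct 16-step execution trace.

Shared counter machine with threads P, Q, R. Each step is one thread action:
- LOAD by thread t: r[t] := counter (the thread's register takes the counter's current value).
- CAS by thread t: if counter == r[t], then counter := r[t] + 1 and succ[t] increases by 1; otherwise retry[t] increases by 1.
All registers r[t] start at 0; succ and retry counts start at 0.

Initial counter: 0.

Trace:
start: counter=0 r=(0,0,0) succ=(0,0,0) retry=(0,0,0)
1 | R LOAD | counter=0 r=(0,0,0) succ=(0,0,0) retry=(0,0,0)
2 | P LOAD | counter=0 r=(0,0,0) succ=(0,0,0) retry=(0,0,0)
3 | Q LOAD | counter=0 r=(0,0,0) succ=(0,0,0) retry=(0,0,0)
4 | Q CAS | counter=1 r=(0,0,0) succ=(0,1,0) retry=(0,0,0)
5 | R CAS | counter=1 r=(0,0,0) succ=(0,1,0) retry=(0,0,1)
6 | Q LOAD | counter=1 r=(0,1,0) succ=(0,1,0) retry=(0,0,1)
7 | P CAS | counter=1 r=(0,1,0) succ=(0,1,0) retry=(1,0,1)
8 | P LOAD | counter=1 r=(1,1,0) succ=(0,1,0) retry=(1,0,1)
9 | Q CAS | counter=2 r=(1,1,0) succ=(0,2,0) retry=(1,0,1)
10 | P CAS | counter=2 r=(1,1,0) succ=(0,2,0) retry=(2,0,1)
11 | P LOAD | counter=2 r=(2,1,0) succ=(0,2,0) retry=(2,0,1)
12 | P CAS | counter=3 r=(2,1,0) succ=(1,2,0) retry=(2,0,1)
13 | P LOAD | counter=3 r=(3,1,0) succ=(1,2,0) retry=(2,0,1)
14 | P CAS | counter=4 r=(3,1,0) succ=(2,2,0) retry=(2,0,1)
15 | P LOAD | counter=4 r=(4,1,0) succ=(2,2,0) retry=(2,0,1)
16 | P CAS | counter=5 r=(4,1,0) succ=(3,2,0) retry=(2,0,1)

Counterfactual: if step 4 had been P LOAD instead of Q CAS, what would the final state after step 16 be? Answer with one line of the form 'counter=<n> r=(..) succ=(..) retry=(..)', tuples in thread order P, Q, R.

counter=5 r=(4,1,0) succ=(3,1,1) retry=(2,0,0)

(re-executing from step 4 with the substitution; state before step 4: counter=0 r=(0,0,0) succ=(0,0,0) retry=(0,0,0))
4 | P LOAD | counter=0 r=(0,0,0) succ=(0,0,0) retry=(0,0,0)
5 | R CAS | counter=1 r=(0,0,0) succ=(0,0,1) retry=(0,0,0)
6 | Q LOAD | counter=1 r=(0,1,0) succ=(0,0,1) retry=(0,0,0)
7 | P CAS | counter=1 r=(0,1,0) succ=(0,0,1) retry=(1,0,0)
8 | P LOAD | counter=1 r=(1,1,0) succ=(0,0,1) retry=(1,0,0)
9 | Q CAS | counter=2 r=(1,1,0) succ=(0,1,1) retry=(1,0,0)
10 | P CAS | counter=2 r=(1,1,0) succ=(0,1,1) retry=(2,0,0)
11 | P LOAD | counter=2 r=(2,1,0) succ=(0,1,1) retry=(2,0,0)
12 | P CAS | counter=3 r=(2,1,0) succ=(1,1,1) retry=(2,0,0)
13 | P LOAD | counter=3 r=(3,1,0) succ=(1,1,1) retry=(2,0,0)
14 | P CAS | counter=4 r=(3,1,0) succ=(2,1,1) retry=(2,0,0)
15 | P LOAD | counter=4 r=(4,1,0) succ=(2,1,1) retry=(2,0,0)
16 | P CAS | counter=5 r=(4,1,0) succ=(3,1,1) retry=(2,0,0)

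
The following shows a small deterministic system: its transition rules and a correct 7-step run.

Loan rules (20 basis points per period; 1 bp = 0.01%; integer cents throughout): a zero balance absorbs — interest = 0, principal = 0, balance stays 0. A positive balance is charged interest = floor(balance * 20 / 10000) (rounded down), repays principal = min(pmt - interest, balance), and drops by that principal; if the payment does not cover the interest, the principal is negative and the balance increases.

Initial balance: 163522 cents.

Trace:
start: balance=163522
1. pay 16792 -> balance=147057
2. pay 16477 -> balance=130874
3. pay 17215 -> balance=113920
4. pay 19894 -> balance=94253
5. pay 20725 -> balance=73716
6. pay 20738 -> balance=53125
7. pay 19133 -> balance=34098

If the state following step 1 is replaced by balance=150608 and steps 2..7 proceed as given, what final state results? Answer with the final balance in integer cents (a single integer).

37691

state after step 1 := balance=150608
2. pay 16477 -> balance=134432
3. pay 17215 -> balance=117485
4. pay 19894 -> balance=97825
5. pay 20725 -> balance=77295
6. pay 20738 -> balance=56711
7. pay 19133 -> balance=37691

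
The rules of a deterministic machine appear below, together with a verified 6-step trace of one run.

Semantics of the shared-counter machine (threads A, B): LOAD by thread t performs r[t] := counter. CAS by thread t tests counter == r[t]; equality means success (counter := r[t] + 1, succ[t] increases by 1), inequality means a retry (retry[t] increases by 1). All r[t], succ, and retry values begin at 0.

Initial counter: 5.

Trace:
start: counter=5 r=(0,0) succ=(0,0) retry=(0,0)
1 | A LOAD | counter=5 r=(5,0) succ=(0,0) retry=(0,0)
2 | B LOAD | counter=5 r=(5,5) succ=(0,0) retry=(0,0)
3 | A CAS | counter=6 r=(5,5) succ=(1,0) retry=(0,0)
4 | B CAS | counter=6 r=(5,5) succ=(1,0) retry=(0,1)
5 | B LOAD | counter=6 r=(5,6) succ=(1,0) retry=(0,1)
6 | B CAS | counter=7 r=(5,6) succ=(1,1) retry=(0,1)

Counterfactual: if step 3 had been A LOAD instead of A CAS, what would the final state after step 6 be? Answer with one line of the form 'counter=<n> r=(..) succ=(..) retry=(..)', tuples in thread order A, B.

counter=7 r=(5,6) succ=(0,2) retry=(0,0)

(re-executing from step 3 with the substitution; state before step 3: counter=5 r=(5,5) succ=(0,0) retry=(0,0))
3 | A LOAD | counter=5 r=(5,5) succ=(0,0) retry=(0,0)
4 | B CAS | counter=6 r=(5,5) succ=(0,1) retry=(0,0)
5 | B LOAD | counter=6 r=(5,6) succ=(0,1) retry=(0,0)
6 | B CAS | counter=7 r=(5,6) succ=(0,2) retry=(0,0)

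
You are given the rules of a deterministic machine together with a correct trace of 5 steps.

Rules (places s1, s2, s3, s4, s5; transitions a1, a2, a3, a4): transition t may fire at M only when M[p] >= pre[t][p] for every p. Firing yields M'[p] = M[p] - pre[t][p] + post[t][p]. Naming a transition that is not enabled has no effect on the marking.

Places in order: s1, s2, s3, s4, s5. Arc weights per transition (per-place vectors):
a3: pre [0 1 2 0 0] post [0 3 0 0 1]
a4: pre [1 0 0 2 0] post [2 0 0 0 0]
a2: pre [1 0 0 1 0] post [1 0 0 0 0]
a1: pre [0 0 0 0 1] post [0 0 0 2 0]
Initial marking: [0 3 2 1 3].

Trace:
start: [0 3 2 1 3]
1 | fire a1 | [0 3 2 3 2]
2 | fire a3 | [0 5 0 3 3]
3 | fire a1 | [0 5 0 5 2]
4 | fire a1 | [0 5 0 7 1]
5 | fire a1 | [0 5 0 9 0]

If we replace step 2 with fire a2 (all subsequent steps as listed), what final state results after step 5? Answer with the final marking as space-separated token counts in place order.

0 3 2 7 0

(re-executing from step 2 with the substitution; state before step 2: [0 3 2 3 2])
2 | fire a2 | [0 3 2 3 2]
3 | fire a1 | [0 3 2 5 1]
4 | fire a1 | [0 3 2 7 0]
5 | fire a1 | [0 3 2 7 0]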